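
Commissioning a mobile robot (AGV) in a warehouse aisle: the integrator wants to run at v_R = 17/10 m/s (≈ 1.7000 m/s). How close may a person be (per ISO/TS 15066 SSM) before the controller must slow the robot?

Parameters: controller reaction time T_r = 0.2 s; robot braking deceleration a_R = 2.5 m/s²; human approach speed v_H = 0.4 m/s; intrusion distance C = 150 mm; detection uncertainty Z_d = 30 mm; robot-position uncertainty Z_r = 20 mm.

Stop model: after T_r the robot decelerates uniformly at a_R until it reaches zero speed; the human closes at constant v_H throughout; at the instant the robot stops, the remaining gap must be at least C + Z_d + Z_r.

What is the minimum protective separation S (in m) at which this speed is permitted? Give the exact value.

S_min = 147/100 m = 1.4700 m

braking lasts T_s = (17/10)/(5/2) = 0.6800 s
robot covers v_R·T_r = 1.7000·0.2000 = 0.3400 m before braking
braking distance = 1.7000²/(2·2.5000) = 0.5780 m
human closes 0.4000·0.8800 = 0.3520 m
margins: 0.1500+0.0300+0.0200 = 0.2000 m
S_min ≈ 0.3400+0.5780+0.3520+0.2000  ⇒  S_min = 147/100 m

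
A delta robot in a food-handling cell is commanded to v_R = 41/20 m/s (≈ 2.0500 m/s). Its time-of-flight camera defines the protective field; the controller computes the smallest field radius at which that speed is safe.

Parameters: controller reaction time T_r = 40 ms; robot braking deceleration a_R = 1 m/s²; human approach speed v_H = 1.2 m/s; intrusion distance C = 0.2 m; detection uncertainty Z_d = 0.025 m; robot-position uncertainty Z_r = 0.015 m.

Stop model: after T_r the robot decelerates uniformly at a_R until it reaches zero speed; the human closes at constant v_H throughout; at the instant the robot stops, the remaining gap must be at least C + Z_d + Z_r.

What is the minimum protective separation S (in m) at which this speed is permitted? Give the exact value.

S_min = 789/160 m = 4.9313 m

braking lasts T_s = (41/20)/1 = 2.0500 s
reaction-phase robot travel = 2.0500·0.0400 = 0.0820 m
braking distance = 2.0500²/(2·1.0000) = 2.1012 m
human closes 1.2000·2.0900 = 2.5080 m
C+Z_d+Z_r = 0.2000+0.0250+0.0150 = 0.2400 m
S_min ≈ 0.0820+2.1012+2.5080+0.2400  ⇒  S_min = 789/160 m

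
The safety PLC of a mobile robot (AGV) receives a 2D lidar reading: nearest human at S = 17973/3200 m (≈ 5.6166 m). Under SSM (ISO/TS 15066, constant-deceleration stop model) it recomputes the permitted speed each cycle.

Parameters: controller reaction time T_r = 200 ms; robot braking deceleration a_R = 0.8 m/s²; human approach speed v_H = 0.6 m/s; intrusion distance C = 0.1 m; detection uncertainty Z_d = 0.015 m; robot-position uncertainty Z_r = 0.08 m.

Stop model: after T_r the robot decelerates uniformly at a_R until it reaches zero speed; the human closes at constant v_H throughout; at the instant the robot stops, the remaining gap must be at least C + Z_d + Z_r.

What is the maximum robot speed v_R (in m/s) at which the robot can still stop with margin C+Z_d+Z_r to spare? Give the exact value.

collect terms ⇒ (5/8)·v_R² + (19/20)·v_R + (-3393/640) = 0
  disc = (19/20)² − 4·(5/8)·(-3393/640) = 90601/6400 ; √disc = 301/80
  v_R = (−(19/20) + 301/80) / (2·(5/8)) = 9/4 m/s
check:
T_s = v_R/a_R = (9/4)/(4/5) = 2.8125 s
robot covers v_R·T_r = 2.2500·0.2000 = 0.4500 m before braking
robot under decel: 2.2500²/(2·0.8000) = 3.1641 m
human closes 0.6000·3.0125 = 1.8075 m
residual clearance needed = 0.1000+0.0150+0.0800 = 0.1950 m
sum ≈ 0.4500+3.1641+1.8075+0.1950 ≈ 5.6166 m = S ✓

v_R_max = 9/4 m/s = 2.2500 m/s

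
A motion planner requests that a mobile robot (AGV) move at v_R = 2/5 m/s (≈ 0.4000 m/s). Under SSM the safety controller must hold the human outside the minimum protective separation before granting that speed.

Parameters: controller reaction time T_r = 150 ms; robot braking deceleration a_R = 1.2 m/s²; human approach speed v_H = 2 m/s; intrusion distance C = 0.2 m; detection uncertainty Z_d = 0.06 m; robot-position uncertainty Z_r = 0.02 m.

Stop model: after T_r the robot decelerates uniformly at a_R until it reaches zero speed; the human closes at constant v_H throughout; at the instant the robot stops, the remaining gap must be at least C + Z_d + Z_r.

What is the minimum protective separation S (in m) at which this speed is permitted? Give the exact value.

S_min = 103/75 m = 1.3733 m

T_s = v_R/a_R = (2/5)/(6/5) = 0.3333 s
reaction-phase robot travel = 0.4000·0.1500 = 0.0600 m
robot under decel: 0.4000²/(2·1.2000) = 0.0667 m
human over T_r+T_s: 2.0000·(0.1500+0.3333) = 0.9667 m
margins: 0.2000+0.0600+0.0200 = 0.2800 m
S_min ≈ 0.0600+0.0667+0.9667+0.2800  ⇒  S_min = 103/75 m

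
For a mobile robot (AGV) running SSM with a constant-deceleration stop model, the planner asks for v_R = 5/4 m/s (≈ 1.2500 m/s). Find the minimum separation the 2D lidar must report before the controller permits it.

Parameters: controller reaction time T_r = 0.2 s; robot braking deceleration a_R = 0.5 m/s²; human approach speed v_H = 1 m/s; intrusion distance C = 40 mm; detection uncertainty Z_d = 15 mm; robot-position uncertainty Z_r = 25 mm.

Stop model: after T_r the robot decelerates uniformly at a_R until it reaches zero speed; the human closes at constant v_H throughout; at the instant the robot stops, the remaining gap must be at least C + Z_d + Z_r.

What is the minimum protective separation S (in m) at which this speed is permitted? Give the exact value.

S_min = 1837/400 m = 4.5925 m

braking lasts T_s = (5/4)/(1/2) = 2.5000 s
reaction-phase robot travel = 1.2500·0.2000 = 0.2500 m
robot under decel: 1.2500²/(2·0.5000) = 1.5625 m
human over T_r+T_s: 1.0000·(0.2000+2.5000) = 2.7000 m
C+Z_d+Z_r = 0.0400+0.0150+0.0250 = 0.0800 m
S_min ≈ 0.2500+1.5625+2.7000+0.0800  ⇒  S_min = 1837/400 m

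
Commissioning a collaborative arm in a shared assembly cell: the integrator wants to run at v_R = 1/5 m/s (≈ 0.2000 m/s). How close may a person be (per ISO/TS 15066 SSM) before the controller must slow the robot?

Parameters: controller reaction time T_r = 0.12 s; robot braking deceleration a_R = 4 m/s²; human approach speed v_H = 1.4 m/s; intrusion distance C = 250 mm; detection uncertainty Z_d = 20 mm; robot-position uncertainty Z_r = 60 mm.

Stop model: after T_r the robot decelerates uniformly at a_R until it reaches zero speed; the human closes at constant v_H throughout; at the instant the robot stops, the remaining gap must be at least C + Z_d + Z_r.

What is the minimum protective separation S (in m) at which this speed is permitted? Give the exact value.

T_s = v_R/a_R = (1/5)/4 = 0.0500 s
robot in T_r: 0.2000·0.1200 = 0.0240 m
robot covers 0.2000·0.0500 − ½·4.0000·0.0500² = 0.0050 m while stopping
human closes 1.4000·0.1700 = 0.2380 m
C+Z_d+Z_r = 0.2500+0.0200+0.0600 = 0.3300 m
S_min ≈ 0.0240+0.0050+0.2380+0.3300  ⇒  S_min = 597/1000 m

S_min = 597/1000 m = 0.5970 m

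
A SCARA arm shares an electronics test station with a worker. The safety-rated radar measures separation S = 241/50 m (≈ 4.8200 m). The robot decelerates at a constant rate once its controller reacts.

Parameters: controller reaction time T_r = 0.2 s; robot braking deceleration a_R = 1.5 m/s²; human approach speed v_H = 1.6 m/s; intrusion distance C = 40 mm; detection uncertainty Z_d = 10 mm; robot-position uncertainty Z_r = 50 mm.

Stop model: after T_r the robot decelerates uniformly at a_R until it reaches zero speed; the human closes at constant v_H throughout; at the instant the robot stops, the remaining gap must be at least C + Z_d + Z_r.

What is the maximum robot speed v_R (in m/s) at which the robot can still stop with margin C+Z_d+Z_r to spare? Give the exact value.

v_R_max = 11/5 m/s = 2.2000 m/s

quadratic (1/3)·v² + (19/15)·v + (-22/5) = 0
  disc = (19/15)² − 4·(1/3)·(-22/5) = 1681/225 ; √disc = 41/15
  v_R = (−(19/15) + 41/15) / (2·(1/3)) = 11/5 m/s
check:
braking lasts T_s = (11/5)/(3/2) = 1.4667 s
robot in T_r: 2.2000·0.2000 = 0.4400 m
braking distance = 2.2000²/(2·1.5000) = 1.6133 m
person approaches 1.6000·(0.2000+1.4667) = 2.6667 m
margins: 0.0400+0.0100+0.0500 = 0.1000 m
sum ≈ 0.4400+1.6133+2.6667+0.1000 ≈ 4.8200 m = S ✓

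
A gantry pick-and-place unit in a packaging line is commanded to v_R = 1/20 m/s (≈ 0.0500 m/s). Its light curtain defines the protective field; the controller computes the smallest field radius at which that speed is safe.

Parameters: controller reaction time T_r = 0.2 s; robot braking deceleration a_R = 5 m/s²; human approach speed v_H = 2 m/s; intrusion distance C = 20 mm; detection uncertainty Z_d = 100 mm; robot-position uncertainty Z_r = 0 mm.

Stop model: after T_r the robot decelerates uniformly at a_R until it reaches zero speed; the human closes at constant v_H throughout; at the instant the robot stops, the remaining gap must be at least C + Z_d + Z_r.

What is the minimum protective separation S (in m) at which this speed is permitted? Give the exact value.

S_min = 2201/4000 m = 0.5503 m

braking lasts T_s = (1/20)/5 = 0.0100 s
reaction-phase robot travel = 0.0500·0.2000 = 0.0100 m
robot under decel: 0.0500²/(2·5.0000) = 0.0003 m
human closes 2.0000·0.2100 = 0.4200 m
margins: 0.0200+0.1000+0.0000 = 0.1200 m
S_min ≈ 0.0100+0.0003+0.4200+0.1200  ⇒  S_min = 2201/4000 m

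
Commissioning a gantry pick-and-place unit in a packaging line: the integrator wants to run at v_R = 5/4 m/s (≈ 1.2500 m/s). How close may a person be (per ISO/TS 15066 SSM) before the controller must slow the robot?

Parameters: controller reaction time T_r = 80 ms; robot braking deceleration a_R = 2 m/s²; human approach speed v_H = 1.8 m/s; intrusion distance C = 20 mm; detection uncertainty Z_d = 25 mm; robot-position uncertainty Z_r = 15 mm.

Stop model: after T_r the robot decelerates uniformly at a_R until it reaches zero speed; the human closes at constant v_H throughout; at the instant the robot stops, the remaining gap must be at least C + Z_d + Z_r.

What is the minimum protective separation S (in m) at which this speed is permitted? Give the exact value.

S_min = 14557/8000 m = 1.8196 m

stop time T_s = (5/4)/2 = 0.6250 s
reaction-phase robot travel = 1.2500·0.0800 = 0.1000 m
robot under decel: 1.2500²/(2·2.0000) = 0.3906 m
human over T_r+T_s: 1.8000·(0.0800+0.6250) = 1.2690 m
margins: 0.0200+0.0250+0.0150 = 0.0600 m
S_min ≈ 0.1000+0.3906+1.2690+0.0600  ⇒  S_min = 14557/8000 m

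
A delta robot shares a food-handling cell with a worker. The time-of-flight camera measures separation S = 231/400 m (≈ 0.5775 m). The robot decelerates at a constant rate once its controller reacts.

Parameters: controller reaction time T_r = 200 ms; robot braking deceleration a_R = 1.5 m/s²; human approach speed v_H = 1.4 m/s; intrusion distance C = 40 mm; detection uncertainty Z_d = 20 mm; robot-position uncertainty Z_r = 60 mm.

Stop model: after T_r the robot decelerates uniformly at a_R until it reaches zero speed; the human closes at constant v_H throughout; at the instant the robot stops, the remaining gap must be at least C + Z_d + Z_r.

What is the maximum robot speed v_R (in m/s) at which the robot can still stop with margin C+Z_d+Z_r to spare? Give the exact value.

collect terms ⇒ (1/3)·v_R² + (17/15)·v_R + (-71/400) = 0
  disc = (17/15)² − 4·(1/3)·(-71/400) = 1369/900 ; √disc = 37/30
  v_R = (−(17/15) + 37/30) / (2·(1/3)) = 3/20 m/s
check:
T_s = v_R/a_R = (3/20)/(3/2) = 0.1000 s
robot covers v_R·T_r = 0.1500·0.2000 = 0.0300 m before braking
robot covers 0.1500·0.1000 − ½·1.5000·0.1000² = 0.0075 m while stopping
human closes 1.4000·0.3000 = 0.4200 m
residual clearance needed = 0.0400+0.0200+0.0600 = 0.1200 m
sum ≈ 0.0300+0.0075+0.4200+0.1200 ≈ 0.5775 m = S ✓

v_R_max = 3/20 m/s = 0.1500 m/s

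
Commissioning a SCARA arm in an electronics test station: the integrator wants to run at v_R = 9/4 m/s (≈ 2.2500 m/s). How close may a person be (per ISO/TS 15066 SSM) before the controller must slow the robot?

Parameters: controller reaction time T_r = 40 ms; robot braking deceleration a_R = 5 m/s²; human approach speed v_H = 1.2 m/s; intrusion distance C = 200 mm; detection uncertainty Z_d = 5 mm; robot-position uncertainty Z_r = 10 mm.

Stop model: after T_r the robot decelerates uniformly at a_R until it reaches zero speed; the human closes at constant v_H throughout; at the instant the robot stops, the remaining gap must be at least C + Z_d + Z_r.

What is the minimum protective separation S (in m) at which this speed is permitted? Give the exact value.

braking lasts T_s = (9/4)/5 = 0.4500 s
robot covers v_R·T_r = 2.2500·0.0400 = 0.0900 m before braking
braking distance = 2.2500²/(2·5.0000) = 0.5062 m
human closes 1.2000·0.4900 = 0.5880 m
margins: 0.2000+0.0050+0.0100 = 0.2150 m
S_min ≈ 0.0900+0.5062+0.5880+0.2150  ⇒  S_min = 5597/4000 m

S_min = 5597/4000 m = 1.3993 m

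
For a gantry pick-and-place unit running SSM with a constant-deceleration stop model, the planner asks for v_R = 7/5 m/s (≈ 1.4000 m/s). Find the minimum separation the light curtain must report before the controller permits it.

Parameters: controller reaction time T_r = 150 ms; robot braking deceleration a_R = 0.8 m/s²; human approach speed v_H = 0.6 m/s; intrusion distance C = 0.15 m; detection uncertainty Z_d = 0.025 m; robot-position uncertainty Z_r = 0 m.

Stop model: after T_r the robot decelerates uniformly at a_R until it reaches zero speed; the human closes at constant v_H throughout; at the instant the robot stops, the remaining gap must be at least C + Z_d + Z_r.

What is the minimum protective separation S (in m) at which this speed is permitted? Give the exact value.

S_min = 11/4 m = 2.7500 m

braking lasts T_s = (7/5)/(4/5) = 1.7500 s
robot in T_r: 1.4000·0.1500 = 0.2100 m
braking distance = 1.4000²/(2·0.8000) = 1.2250 m
human over T_r+T_s: 0.6000·(0.1500+1.7500) = 1.1400 m
margins: 0.1500+0.0250+0.0000 = 0.1750 m
S_min ≈ 0.2100+1.2250+1.1400+0.1750  ⇒  S_min = 11/4 m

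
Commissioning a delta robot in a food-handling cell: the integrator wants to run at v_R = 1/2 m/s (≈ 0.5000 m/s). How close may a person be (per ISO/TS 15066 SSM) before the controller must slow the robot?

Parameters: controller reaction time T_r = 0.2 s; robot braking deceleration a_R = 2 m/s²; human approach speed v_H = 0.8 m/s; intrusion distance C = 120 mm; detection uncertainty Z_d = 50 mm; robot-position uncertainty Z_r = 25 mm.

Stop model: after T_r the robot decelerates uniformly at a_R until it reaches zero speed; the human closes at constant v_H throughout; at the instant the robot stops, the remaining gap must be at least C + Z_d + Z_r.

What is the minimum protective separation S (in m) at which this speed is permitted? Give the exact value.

stop time T_s = (1/2)/2 = 0.2500 s
robot covers v_R·T_r = 0.5000·0.2000 = 0.1000 m before braking
robot under decel: 0.5000²/(2·2.0000) = 0.0625 m
human over T_r+T_s: 0.8000·(0.2000+0.2500) = 0.3600 m
margins: 0.1200+0.0500+0.0250 = 0.1950 m
S_min ≈ 0.1000+0.0625+0.3600+0.1950  ⇒  S_min = 287/400 m

S_min = 287/400 m = 0.7175 m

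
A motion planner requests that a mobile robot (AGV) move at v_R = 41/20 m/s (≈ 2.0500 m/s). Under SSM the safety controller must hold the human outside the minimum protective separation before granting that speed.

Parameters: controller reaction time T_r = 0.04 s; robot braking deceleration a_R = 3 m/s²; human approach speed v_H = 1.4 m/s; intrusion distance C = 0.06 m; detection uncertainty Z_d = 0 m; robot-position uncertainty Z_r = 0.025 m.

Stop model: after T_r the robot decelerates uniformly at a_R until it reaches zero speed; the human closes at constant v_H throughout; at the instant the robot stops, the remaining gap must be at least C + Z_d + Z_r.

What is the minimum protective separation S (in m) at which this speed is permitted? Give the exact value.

S_min = 22561/12000 m = 1.8801 m

T_s = v_R/a_R = (41/20)/3 = 0.6833 s
reaction-phase robot travel = 2.0500·0.0400 = 0.0820 m
robot under decel: 2.0500²/(2·3.0000) = 0.7004 m
person approaches 1.4000·(0.0400+0.6833) = 1.0127 m
margins: 0.0600+0.0000+0.0250 = 0.0850 m
S_min ≈ 0.0820+0.7004+1.0127+0.0850  ⇒  S_min = 22561/12000 m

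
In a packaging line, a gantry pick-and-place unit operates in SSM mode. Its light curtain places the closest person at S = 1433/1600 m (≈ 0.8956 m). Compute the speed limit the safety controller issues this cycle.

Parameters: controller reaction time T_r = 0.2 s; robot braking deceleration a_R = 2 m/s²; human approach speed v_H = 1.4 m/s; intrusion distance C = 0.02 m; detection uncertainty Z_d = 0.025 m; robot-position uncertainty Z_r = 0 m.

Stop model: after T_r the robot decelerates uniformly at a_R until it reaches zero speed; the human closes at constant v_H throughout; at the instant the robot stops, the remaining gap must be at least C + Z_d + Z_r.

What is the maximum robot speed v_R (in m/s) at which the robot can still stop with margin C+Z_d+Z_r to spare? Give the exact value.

v_R_max = 11/20 m/s = 0.5500 m/s

at the boundary: (1/4)·v² + (9/10)·v + (-913/1600) = 0
  disc = (9/10)² − 4·(1/4)·(-913/1600) = 2209/1600 ; √disc = 47/40
  v_R = (−(9/10) + 47/40) / (2·(1/4)) = 11/20 m/s
check:
T_s = v_R/a_R = (11/20)/2 = 0.2750 s
robot covers v_R·T_r = 0.5500·0.2000 = 0.1100 m before braking
robot covers 0.5500·0.2750 − ½·2.0000·0.2750² = 0.0756 m while stopping
human over T_r+T_s: 1.4000·(0.2000+0.2750) = 0.6650 m
margins: 0.0200+0.0250+0.0000 = 0.0450 m
sum ≈ 0.1100+0.0756+0.6650+0.0450 ≈ 0.8956 m = S ✓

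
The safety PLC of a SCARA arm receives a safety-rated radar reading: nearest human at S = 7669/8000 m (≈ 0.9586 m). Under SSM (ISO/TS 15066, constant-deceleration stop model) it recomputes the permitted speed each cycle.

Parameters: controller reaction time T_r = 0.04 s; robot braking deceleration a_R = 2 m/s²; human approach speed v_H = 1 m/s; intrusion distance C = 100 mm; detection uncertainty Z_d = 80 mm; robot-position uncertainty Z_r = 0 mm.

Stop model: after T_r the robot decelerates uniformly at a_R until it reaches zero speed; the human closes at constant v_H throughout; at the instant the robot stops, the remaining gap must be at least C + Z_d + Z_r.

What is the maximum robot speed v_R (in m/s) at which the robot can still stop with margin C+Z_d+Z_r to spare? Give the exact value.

at the boundary: (1/4)·v² + (27/50)·v + (-5909/8000) = 0
  disc = (27/50)² − 4·(1/4)·(-5909/8000) = 41209/40000 ; √disc = 203/200
  v_R = (−(27/50) + 203/200) / (2·(1/4)) = 19/20 m/s
check:
T_s = v_R/a_R = (19/20)/2 = 0.4750 s
reaction-phase robot travel = 0.9500·0.0400 = 0.0380 m
robot under decel: 0.9500²/(2·2.0000) = 0.2256 m
human over T_r+T_s: 1.0000·(0.0400+0.4750) = 0.5150 m
margins: 0.1000+0.0800+0.0000 = 0.1800 m
sum ≈ 0.0380+0.2256+0.5150+0.1800 ≈ 0.9586 m = S ✓

v_R_max = 19/20 m/s = 0.9500 m/s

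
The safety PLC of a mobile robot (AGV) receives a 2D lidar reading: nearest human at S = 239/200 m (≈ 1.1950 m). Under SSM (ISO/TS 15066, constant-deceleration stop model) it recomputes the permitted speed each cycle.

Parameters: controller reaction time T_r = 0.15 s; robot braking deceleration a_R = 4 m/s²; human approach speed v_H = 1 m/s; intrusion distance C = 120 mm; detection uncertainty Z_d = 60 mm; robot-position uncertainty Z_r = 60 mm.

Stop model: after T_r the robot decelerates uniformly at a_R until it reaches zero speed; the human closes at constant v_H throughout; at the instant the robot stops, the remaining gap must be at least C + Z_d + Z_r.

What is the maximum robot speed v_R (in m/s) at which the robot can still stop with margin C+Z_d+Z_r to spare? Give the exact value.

v_R_max = 7/5 m/s = 1.4000 m/s

collect terms ⇒ (1/8)·v_R² + (2/5)·v_R + (-161/200) = 0
  disc = (2/5)² − 4·(1/8)·(-161/200) = 9/16 ; √disc = 3/4
  v_R = (−(2/5) + 3/4) / (2·(1/8)) = 7/5 m/s
check:
stop time T_s = (7/5)/4 = 0.3500 s
robot covers v_R·T_r = 1.4000·0.1500 = 0.2100 m before braking
braking distance = 1.4000²/(2·4.0000) = 0.2450 m
human closes 1.0000·0.5000 = 0.5000 m
C+Z_d+Z_r = 0.1200+0.0600+0.0600 = 0.2400 m
sum ≈ 0.2100+0.2450+0.5000+0.2400 ≈ 1.1950 m = S ✓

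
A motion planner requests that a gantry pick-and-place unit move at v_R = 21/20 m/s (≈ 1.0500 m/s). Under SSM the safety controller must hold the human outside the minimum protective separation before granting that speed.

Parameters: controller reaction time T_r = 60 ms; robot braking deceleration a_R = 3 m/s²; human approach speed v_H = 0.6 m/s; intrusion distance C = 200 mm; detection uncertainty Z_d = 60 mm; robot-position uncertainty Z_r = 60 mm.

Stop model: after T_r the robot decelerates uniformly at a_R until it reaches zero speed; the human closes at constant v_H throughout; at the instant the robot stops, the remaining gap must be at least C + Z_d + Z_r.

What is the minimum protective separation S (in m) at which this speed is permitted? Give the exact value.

S_min = 3251/4000 m = 0.8127 m

braking lasts T_s = (21/20)/3 = 0.3500 s
reaction-phase robot travel = 1.0500·0.0600 = 0.0630 m
braking distance = 1.0500²/(2·3.0000) = 0.1837 m
person approaches 0.6000·(0.0600+0.3500) = 0.2460 m
margins: 0.2000+0.0600+0.0600 = 0.3200 m
S_min ≈ 0.0630+0.1837+0.2460+0.3200  ⇒  S_min = 3251/4000 m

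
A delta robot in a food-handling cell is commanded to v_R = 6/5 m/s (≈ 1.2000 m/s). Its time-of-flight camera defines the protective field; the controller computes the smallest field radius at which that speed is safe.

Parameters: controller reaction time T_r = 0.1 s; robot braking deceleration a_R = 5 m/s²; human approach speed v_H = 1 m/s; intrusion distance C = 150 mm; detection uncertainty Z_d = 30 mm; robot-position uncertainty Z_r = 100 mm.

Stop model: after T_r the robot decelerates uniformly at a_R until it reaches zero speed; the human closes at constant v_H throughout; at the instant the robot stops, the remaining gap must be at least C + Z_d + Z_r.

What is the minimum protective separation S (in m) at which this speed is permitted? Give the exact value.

S_min = 221/250 m = 0.8840 m

braking lasts T_s = (6/5)/5 = 0.2400 s
robot covers v_R·T_r = 1.2000·0.1000 = 0.1200 m before braking
robot under decel: 1.2000²/(2·5.0000) = 0.1440 m
human closes 1.0000·0.3400 = 0.3400 m
margins: 0.1500+0.0300+0.1000 = 0.2800 m
S_min ≈ 0.1200+0.1440+0.3400+0.2800  ⇒  S_min = 221/250 m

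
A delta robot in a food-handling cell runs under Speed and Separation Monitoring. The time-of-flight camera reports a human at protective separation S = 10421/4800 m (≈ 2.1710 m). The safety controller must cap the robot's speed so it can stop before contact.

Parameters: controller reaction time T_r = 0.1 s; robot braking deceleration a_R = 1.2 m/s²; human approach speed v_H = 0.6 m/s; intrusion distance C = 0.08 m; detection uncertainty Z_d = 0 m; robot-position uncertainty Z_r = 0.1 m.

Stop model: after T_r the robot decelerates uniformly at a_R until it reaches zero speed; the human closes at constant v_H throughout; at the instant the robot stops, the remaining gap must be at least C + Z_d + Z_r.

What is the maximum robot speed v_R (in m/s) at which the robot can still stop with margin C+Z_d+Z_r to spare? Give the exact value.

v_R_max = 31/20 m/s = 1.5500 m/s

collect terms ⇒ (5/12)·v_R² + (3/5)·v_R + (-9269/4800) = 0
  disc = (3/5)² − 4·(5/12)·(-9269/4800) = 51529/14400 ; √disc = 227/120
  v_R = (−(3/5) + 227/120) / (2·(5/12)) = 31/20 m/s
check:
stop time T_s = (31/20)/(6/5) = 1.2917 s
robot covers v_R·T_r = 1.5500·0.1000 = 0.1550 m before braking
robot under decel: 1.5500²/(2·1.2000) = 1.0010 m
person approaches 0.6000·(0.1000+1.2917) = 0.8350 m
C+Z_d+Z_r = 0.0800+0.0000+0.1000 = 0.1800 m
sum ≈ 0.1550+1.0010+0.8350+0.1800 ≈ 2.1710 m = S ✓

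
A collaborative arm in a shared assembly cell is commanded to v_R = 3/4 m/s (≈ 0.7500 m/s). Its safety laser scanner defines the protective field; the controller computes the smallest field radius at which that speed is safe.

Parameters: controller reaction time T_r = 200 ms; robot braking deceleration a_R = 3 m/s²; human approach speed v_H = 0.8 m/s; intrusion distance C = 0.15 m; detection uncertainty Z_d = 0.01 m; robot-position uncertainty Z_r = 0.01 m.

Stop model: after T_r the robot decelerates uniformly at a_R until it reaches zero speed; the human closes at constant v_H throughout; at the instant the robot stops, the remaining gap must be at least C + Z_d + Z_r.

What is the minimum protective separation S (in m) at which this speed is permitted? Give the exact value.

S_min = 619/800 m = 0.7738 m

T_s = v_R/a_R = (3/4)/3 = 0.2500 s
robot in T_r: 0.7500·0.2000 = 0.1500 m
braking distance = 0.7500²/(2·3.0000) = 0.0938 m
person approaches 0.8000·(0.2000+0.2500) = 0.3600 m
residual clearance needed = 0.1500+0.0100+0.0100 = 0.1700 m
S_min ≈ 0.1500+0.0938+0.3600+0.1700  ⇒  S_min = 619/800 m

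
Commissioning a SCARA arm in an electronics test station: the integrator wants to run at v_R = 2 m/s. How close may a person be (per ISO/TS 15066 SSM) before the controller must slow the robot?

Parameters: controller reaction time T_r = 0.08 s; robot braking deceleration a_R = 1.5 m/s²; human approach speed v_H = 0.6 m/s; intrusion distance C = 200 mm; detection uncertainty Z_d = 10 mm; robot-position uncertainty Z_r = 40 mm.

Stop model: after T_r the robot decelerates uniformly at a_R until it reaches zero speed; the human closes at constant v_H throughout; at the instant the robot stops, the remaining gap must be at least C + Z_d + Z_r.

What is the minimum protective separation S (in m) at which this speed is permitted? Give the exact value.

S_min = 3887/1500 m = 2.5913 m

braking lasts T_s = 2/(3/2) = 1.3333 s
reaction-phase robot travel = 2.0000·0.0800 = 0.1600 m
robot under decel: 2.0000²/(2·1.5000) = 1.3333 m
human over T_r+T_s: 0.6000·(0.0800+1.3333) = 0.8480 m
margins: 0.2000+0.0100+0.0400 = 0.2500 m
S_min ≈ 0.1600+1.3333+0.8480+0.2500  ⇒  S_min = 3887/1500 m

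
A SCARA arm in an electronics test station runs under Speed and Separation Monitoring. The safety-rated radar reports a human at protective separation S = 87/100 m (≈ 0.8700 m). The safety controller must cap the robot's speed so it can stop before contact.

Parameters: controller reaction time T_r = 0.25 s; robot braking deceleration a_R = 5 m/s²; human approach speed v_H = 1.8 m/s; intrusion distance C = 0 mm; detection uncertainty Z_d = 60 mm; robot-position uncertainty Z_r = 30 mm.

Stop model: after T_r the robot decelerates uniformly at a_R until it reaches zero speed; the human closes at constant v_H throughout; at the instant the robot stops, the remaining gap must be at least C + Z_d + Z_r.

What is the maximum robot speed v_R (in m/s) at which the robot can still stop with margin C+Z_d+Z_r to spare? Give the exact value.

v_R_max = 1/2 m/s = 0.5000 m/s

quadratic (1/10)·v² + (61/100)·v + (-33/100) = 0
  disc = (61/100)² − 4·(1/10)·(-33/100) = 5041/10000 ; √disc = 71/100
  v_R = (−(61/100) + 71/100) / (2·(1/10)) = 1/2 m/s
check:
braking lasts T_s = (1/2)/5 = 0.1000 s
reaction-phase robot travel = 0.5000·0.2500 = 0.1250 m
braking distance = 0.5000²/(2·5.0000) = 0.0250 m
human over T_r+T_s: 1.8000·(0.2500+0.1000) = 0.6300 m
margins: 0.0000+0.0600+0.0300 = 0.0900 m
sum ≈ 0.1250+0.0250+0.6300+0.0900 ≈ 0.8700 m = S ✓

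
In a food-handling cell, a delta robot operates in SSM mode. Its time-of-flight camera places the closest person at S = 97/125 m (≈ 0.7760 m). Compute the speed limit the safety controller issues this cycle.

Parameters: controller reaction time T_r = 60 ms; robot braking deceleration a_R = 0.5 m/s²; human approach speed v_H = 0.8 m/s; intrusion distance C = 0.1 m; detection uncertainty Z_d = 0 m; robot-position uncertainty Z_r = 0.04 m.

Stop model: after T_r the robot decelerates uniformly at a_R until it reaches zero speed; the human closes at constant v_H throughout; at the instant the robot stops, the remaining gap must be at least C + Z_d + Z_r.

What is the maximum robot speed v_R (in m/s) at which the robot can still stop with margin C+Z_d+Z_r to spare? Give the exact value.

collect terms ⇒ (1)·v_R² + (83/50)·v_R + (-147/250) = 0
  disc = (83/50)² − 4·(1)·(-147/250) = 12769/2500 ; √disc = 113/50
  v_R = (−(83/50) + 113/50) / (2·(1)) = 3/10 m/s
check:
braking lasts T_s = (3/10)/(1/2) = 0.6000 s
robot in T_r: 0.3000·0.0600 = 0.0180 m
robot covers 0.3000·0.6000 − ½·0.5000·0.6000² = 0.0900 m while stopping
human over T_r+T_s: 0.8000·(0.0600+0.6000) = 0.5280 m
C+Z_d+Z_r = 0.1000+0.0000+0.0400 = 0.1400 m
sum ≈ 0.0180+0.0900+0.5280+0.1400 ≈ 0.7760 m = S ✓

v_R_max = 3/10 m/s = 0.3000 m/s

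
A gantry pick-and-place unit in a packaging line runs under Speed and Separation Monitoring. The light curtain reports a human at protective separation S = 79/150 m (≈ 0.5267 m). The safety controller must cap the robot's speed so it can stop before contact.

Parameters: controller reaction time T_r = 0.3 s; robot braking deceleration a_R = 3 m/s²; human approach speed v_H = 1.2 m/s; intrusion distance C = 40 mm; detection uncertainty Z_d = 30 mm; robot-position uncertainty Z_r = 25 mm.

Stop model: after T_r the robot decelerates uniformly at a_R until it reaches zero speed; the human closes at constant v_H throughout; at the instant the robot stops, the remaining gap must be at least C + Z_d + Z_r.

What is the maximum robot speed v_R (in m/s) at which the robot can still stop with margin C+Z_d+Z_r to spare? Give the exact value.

v_R_max = 1/10 m/s = 0.1000 m/s

quadratic (1/6)·v² + (7/10)·v + (-43/600) = 0
  disc = (7/10)² − 4·(1/6)·(-43/600) = 121/225 ; √disc = 11/15
  v_R = (−(7/10) + 11/15) / (2·(1/6)) = 1/10 m/s
check:
braking lasts T_s = (1/10)/3 = 0.0333 s
robot in T_r: 0.1000·0.3000 = 0.0300 m
robot under decel: 0.1000²/(2·3.0000) = 0.0017 m
person approaches 1.2000·(0.3000+0.0333) = 0.4000 m
C+Z_d+Z_r = 0.0400+0.0300+0.0250 = 0.0950 m
sum ≈ 0.0300+0.0017+0.4000+0.0950 ≈ 0.5267 m = S ✓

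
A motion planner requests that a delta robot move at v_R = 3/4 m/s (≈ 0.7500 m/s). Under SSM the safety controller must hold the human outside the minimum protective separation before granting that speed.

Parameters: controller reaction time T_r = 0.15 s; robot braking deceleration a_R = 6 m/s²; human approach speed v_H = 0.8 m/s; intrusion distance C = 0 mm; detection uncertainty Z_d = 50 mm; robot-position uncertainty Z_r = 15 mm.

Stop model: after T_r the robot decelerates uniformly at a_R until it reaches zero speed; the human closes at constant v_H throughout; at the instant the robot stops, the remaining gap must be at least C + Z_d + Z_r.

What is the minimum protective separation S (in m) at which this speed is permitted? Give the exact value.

stop time T_s = (3/4)/6 = 0.1250 s
reaction-phase robot travel = 0.7500·0.1500 = 0.1125 m
braking distance = 0.7500²/(2·6.0000) = 0.0469 m
human over T_r+T_s: 0.8000·(0.1500+0.1250) = 0.2200 m
C+Z_d+Z_r = 0.0000+0.0500+0.0150 = 0.0650 m
S_min ≈ 0.1125+0.0469+0.2200+0.0650  ⇒  S_min = 711/1600 m

S_min = 711/1600 m = 0.4444 m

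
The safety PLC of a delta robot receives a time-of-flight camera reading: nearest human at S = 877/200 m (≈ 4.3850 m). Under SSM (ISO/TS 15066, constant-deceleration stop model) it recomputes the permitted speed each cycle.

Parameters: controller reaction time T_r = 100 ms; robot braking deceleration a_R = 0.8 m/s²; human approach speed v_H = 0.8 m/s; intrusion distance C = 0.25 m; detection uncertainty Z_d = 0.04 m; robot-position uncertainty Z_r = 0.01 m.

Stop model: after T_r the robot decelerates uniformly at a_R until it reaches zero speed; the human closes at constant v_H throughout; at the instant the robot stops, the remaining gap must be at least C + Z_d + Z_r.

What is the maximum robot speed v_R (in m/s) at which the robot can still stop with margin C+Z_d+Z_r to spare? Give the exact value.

v_R_max = 9/5 m/s = 1.8000 m/s

quadratic (5/8)·v² + (11/10)·v + (-801/200) = 0
  disc = (11/10)² − 4·(5/8)·(-801/200) = 4489/400 ; √disc = 67/20
  v_R = (−(11/10) + 67/20) / (2·(5/8)) = 9/5 m/s
check:
stop time T_s = (9/5)/(4/5) = 2.2500 s
robot covers v_R·T_r = 1.8000·0.1000 = 0.1800 m before braking
braking distance = 1.8000²/(2·0.8000) = 2.0250 m
human over T_r+T_s: 0.8000·(0.1000+2.2500) = 1.8800 m
margins: 0.2500+0.0400+0.0100 = 0.3000 m
sum ≈ 0.1800+2.0250+1.8800+0.3000 ≈ 4.3850 m = S ✓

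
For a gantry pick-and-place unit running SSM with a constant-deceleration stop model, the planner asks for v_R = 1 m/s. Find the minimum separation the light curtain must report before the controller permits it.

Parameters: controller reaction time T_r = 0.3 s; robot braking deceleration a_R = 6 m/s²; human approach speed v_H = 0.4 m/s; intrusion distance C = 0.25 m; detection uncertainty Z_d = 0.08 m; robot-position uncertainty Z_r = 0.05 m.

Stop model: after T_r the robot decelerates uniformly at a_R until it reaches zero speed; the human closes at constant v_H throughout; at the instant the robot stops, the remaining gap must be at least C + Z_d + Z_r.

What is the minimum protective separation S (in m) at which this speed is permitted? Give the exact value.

S_min = 19/20 m = 0.9500 m

stop time T_s = 1/6 = 0.1667 s
robot in T_r: 1.0000·0.3000 = 0.3000 m
robot covers 1.0000·0.1667 − ½·6.0000·0.1667² = 0.0833 m while stopping
human closes 0.4000·0.4667 = 0.1867 m
residual clearance needed = 0.2500+0.0800+0.0500 = 0.3800 m
S_min ≈ 0.3000+0.0833+0.1867+0.3800  ⇒  S_min = 19/20 m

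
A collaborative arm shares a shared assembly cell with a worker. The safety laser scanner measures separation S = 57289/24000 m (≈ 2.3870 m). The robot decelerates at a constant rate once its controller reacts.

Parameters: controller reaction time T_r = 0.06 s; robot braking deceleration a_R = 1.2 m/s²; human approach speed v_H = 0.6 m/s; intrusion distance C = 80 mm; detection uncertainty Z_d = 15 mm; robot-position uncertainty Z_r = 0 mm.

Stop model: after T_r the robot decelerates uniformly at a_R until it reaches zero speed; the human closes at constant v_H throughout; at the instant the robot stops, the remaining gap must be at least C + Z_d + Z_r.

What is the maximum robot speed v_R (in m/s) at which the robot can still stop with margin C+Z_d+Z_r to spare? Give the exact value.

quadratic (5/12)·v² + (14/25)·v + (-10829/4800) = 0
  disc = (14/25)² − 4·(5/12)·(-10829/4800) = 1466521/360000 ; √disc = 1211/600
  v_R = (−(14/25) + 1211/600) / (2·(5/12)) = 7/4 m/s
check:
braking lasts T_s = (7/4)/(6/5) = 1.4583 s
robot covers v_R·T_r = 1.7500·0.0600 = 0.1050 m before braking
robot under decel: 1.7500²/(2·1.2000) = 1.2760 m
person approaches 0.6000·(0.0600+1.4583) = 0.9110 m
residual clearance needed = 0.0800+0.0150+0.0000 = 0.0950 m
sum ≈ 0.1050+1.2760+0.9110+0.0950 ≈ 2.3870 m = S ✓

v_R_max = 7/4 m/s = 1.7500 m/s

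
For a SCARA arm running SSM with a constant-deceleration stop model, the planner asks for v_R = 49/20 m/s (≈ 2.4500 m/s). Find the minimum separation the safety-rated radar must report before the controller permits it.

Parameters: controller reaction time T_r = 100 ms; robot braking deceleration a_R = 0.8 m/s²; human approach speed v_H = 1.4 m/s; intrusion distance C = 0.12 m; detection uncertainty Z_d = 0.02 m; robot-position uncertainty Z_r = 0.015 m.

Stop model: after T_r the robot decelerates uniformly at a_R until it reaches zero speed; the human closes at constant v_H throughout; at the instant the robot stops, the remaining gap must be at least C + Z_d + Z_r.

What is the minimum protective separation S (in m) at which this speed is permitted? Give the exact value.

stop time T_s = (49/20)/(4/5) = 3.0625 s
reaction-phase robot travel = 2.4500·0.1000 = 0.2450 m
braking distance = 2.4500²/(2·0.8000) = 3.7516 m
person approaches 1.4000·(0.1000+3.0625) = 4.4275 m
residual clearance needed = 0.1200+0.0200+0.0150 = 0.1550 m
S_min ≈ 0.2450+3.7516+4.4275+0.1550  ⇒  S_min = 27453/3200 m

S_min = 27453/3200 m = 8.5791 m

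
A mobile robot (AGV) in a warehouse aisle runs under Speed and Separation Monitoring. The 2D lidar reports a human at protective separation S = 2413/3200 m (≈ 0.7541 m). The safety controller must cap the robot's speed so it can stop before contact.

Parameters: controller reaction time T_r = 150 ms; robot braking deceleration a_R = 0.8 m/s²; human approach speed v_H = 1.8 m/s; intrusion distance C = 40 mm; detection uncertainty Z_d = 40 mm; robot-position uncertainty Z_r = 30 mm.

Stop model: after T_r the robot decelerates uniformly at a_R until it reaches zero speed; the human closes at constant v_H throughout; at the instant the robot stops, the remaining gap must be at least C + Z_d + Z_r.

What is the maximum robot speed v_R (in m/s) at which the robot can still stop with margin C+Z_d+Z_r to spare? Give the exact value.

v_R_max = 3/20 m/s = 0.1500 m/s

at the boundary: (5/8)·v² + (12/5)·v + (-1197/3200) = 0
  disc = (12/5)² − 4·(5/8)·(-1197/3200) = 42849/6400 ; √disc = 207/80
  v_R = (−(12/5) + 207/80) / (2·(5/8)) = 3/20 m/s
check:
stop time T_s = (3/20)/(4/5) = 0.1875 s
robot covers v_R·T_r = 0.1500·0.1500 = 0.0225 m before braking
braking distance = 0.1500²/(2·0.8000) = 0.0141 m
person approaches 1.8000·(0.1500+0.1875) = 0.6075 m
residual clearance needed = 0.0400+0.0400+0.0300 = 0.1100 m
sum ≈ 0.0225+0.0141+0.6075+0.1100 ≈ 0.7541 m = S ✓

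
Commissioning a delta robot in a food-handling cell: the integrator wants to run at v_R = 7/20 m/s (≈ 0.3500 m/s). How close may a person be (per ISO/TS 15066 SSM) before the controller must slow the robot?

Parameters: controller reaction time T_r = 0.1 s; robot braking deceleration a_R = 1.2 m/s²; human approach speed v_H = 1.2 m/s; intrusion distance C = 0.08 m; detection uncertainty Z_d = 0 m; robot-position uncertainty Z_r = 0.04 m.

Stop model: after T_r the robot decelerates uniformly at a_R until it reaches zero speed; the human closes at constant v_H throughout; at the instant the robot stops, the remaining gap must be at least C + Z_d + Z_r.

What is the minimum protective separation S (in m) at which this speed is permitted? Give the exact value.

braking lasts T_s = (7/20)/(6/5) = 0.2917 s
reaction-phase robot travel = 0.3500·0.1000 = 0.0350 m
robot covers 0.3500·0.2917 − ½·1.2000·0.2917² = 0.0510 m while stopping
human over T_r+T_s: 1.2000·(0.1000+0.2917) = 0.4700 m
margins: 0.0800+0.0000+0.0400 = 0.1200 m
S_min ≈ 0.0350+0.0510+0.4700+0.1200  ⇒  S_min = 649/960 m

S_min = 649/960 m = 0.6760 m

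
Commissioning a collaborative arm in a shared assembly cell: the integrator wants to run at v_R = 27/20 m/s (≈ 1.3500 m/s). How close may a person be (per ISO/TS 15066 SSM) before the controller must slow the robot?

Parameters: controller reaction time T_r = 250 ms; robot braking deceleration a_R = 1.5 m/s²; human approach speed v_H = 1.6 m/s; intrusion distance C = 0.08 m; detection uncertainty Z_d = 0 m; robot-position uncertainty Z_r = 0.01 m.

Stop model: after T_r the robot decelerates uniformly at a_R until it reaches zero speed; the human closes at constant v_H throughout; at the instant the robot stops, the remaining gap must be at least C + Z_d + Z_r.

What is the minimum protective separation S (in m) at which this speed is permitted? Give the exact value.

S_min = 23/8 m = 2.8750 m

braking lasts T_s = (27/20)/(3/2) = 0.9000 s
robot in T_r: 1.3500·0.2500 = 0.3375 m
robot covers 1.3500·0.9000 − ½·1.5000·0.9000² = 0.6075 m while stopping
person approaches 1.6000·(0.2500+0.9000) = 1.8400 m
C+Z_d+Z_r = 0.0800+0.0000+0.0100 = 0.0900 m
S_min ≈ 0.3375+0.6075+1.8400+0.0900  ⇒  S_min = 23/8 m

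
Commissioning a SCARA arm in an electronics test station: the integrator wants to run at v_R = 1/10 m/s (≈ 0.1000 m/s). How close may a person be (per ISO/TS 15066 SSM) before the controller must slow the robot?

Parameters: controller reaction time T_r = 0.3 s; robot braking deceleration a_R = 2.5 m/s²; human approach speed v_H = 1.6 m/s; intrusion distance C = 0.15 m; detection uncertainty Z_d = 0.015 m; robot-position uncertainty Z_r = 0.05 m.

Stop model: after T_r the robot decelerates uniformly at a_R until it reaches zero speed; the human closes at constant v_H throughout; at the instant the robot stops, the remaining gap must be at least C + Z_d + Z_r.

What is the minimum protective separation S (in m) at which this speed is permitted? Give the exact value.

T_s = v_R/a_R = (1/10)/(5/2) = 0.0400 s
robot covers v_R·T_r = 0.1000·0.3000 = 0.0300 m before braking
robot covers 0.1000·0.0400 − ½·2.5000·0.0400² = 0.0020 m while stopping
human over T_r+T_s: 1.6000·(0.3000+0.0400) = 0.5440 m
margins: 0.1500+0.0150+0.0500 = 0.2150 m
S_min ≈ 0.0300+0.0020+0.5440+0.2150  ⇒  S_min = 791/1000 m

S_min = 791/1000 m = 0.7910 m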